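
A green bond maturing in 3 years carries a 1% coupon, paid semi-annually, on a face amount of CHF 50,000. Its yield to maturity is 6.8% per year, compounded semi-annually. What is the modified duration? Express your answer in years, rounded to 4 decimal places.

Periodic yield y = 0.034. First find Macaulay duration:
  t   CF        PV=CF/(1+0.034)^t    t·PV
  1       250.00       241.7795       241.7795
  2       250.00       233.8293       467.6586
  3       250.00       226.1405       678.4216
  4       250.00       218.7046       874.8183
  5       250.00       211.5131     1,057.5656
  6    50,250.00    41,116.1871   246,697.1225
  Σ                 42,248.1541   250,017.3661
P = 42,248.1541; Macaulay duration = 250,017.3661 / 42,248.1541 = 5.91783 half-year periods = 2.95891 years.
Modified duration = D_Mac / (1 + y) = 2.95891 / 1.034 = 2.86162 years.

2.8616 years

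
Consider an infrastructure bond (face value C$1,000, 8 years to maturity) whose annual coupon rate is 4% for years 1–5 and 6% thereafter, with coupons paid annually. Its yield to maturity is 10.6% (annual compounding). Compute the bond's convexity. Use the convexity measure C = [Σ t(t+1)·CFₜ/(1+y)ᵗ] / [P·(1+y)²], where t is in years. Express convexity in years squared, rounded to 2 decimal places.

46.54

With y = 0.106:
  t   CF        PV=CF/(1+0.106)^t    t·PV        t(t+1)·PV
  1        40.00        36.1664        36.1664          72.3327
  2        40.00        32.7001        65.4003         196.2009
  3        40.00        29.5661        88.6984         354.7937
  4        40.00        26.7325       106.9300         534.6499
  5        40.00        24.1704       120.8521         725.1129
  6        60.00        32.7809       196.6852       1,376.7966
  7        60.00        29.6391       207.4739       1,659.7909
  8     1,060.00       473.4399     3,787.5191      34,087.6723
  Σ                    685.1955     4,609.7254      39,007.3498
P = 685.1955.
Convexity = Σ t(t+1)·PV / [P·(1+y)²] = 39,007.3498 / (685.1955 × 1.223236) = 46.53950.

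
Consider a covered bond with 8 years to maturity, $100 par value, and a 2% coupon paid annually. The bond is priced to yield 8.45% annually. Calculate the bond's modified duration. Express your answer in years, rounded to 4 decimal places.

Periodic yield y = 0.0845. First find Macaulay duration:
  t   CF        PV=CF/(1+0.0845)^t    t·PV
  1         2.00         1.8442         1.8442
  2         2.00         1.7005         3.4010
  3         2.00         1.5680         4.7039
  4         2.00         1.4458         5.7832
  5         2.00         1.3332         6.6658
  6         2.00         1.2293         7.3757
  7         2.00         1.1335         7.9345
  8       102.00        53.3045       426.4358
  Σ                     63.5589       464.1442
P = 63.5589; Macaulay duration = 464.1442 / 63.5589 = 7.30259 years.
Modified duration = D_Mac / (1 + y) = 7.30259 / 1.0845 = 6.73360 years.

6.7336 years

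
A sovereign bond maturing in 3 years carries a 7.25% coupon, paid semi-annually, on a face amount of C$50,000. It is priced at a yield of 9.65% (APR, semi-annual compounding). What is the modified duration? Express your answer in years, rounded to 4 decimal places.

2.6140 years

Periodic yield y = 0.04825. First find Macaulay duration:
  t   CF        PV=CF/(1+0.04825)^t    t·PV
  1     1,812.50     1,729.0723     1,729.0723
  2     1,812.50     1,649.4846     3,298.9693
  3     1,812.50     1,573.5603     4,720.6810
  4     1,812.50     1,501.1308     6,004.5231
  5     1,812.50     1,432.0351     7,160.1754
  6    51,812.50    39,052.1835   234,313.1011
  Σ                 46,937.4666   257,226.5222
P = 46,937.4666; Macaulay duration = 257,226.5222 / 46,937.4666 = 5.48020 half-year periods = 2.74010 years.
Modified duration = D_Mac / (1 + y) = 2.74010 / 1.04825 = 2.61397 years.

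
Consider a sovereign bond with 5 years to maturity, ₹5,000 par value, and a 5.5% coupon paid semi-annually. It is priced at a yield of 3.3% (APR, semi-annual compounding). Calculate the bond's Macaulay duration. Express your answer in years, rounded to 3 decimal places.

Periodic yield y = 0.0165. Discount each cash flow and weight by its period:
  t   CF        PV=CF/(1+0.0165)^t    t·PV
  1       137.50       135.2681       135.2681
  2       137.50       133.0724       266.1448
  3       137.50       130.9123       392.7370
  4       137.50       128.7873       515.1494
  5       137.50       126.6968       633.4842
  6       137.50       124.6403       747.8417
  7       137.50       122.6171       858.3197
  8       137.50       120.6268       965.0140
  9       137.50       118.6687     1,068.0185
  10    5,137.50     4,361.9231    43,619.2310
  Σ                  5,503.2129    49,201.2082
Price P = Σ PV = 5,503.2129.
Macaulay duration = Σ(t·PV) / P = 49,201.2082 / 5,503.2129 = 8.94045 half-year periods.
In years: 8.94045 / 2 = 4.47023 years.

4.470 years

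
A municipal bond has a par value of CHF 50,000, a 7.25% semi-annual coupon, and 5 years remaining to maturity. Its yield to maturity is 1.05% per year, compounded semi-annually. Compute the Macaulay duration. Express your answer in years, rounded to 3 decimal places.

4.385 years

Periodic yield y = 0.00525. Discount each cash flow and weight by its period:
  t   CF        PV=CF/(1+0.00525)^t    t·PV
  1     1,812.50     1,803.0341     1,803.0341
  2     1,812.50     1,793.6176     3,587.2352
  3     1,812.50     1,784.2503     5,352.7508
  4     1,812.50     1,774.9319     7,099.7275
  5     1,812.50     1,765.6621     8,828.3107
  6     1,812.50     1,756.4408    10,538.6450
  7     1,812.50     1,747.2677    12,230.8737
  8     1,812.50     1,738.1424    13,905.1394
  9     1,812.50     1,729.0648    15,561.5835
  10   51,812.50    49,169.2666   491,692.6656
  Σ                 65,061.6783   570,599.9656
Price P = Σ PV = 65,061.6783.
Macaulay duration = Σ(t·PV) / P = 570,599.9656 / 65,061.6783 = 8.77014 half-year periods.
In years: 8.77014 / 2 = 4.38507 years.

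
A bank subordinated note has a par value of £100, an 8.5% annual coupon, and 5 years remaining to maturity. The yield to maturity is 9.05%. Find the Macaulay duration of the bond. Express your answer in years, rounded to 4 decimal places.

4.2669 years

Periodic yield y = 0.0905. Discount each cash flow and weight by its year:
  t   CF        PV=CF/(1+0.0905)^t    t·PV
  1         8.50         7.7946         7.7946
  2         8.50         7.1477        14.2954
  3         8.50         6.5545        19.6636
  4         8.50         6.0106        24.0423
  5       108.50        70.3560       351.7802
  Σ                     97.8635       417.5762
Price P = Σ PV = 97.8635.
Macaulay duration = Σ(t·PV) / P = 417.5762 / 97.8635 = 4.26693 years.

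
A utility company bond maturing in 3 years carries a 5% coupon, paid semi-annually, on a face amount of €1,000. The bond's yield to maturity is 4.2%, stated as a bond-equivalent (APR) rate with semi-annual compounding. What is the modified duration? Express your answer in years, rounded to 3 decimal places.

Periodic yield y = 0.021. First find Macaulay duration:
  t   CF        PV=CF/(1+0.021)^t    t·PV
  1        25.00        24.4858        24.4858
  2        25.00        23.9822        47.9643
  3        25.00        23.4889        70.4667
  4        25.00        23.0058        92.0231
  5        25.00        22.5326       112.6630
  6     1,025.00       904.8350     5,429.0103
  Σ                  1,022.3303     5,776.6133
P = 1,022.3303; Macaulay duration = 5,776.6133 / 1,022.3303 = 5.65044 half-year periods = 2.82522 years.
Modified duration = D_Mac / (1 + y) = 2.82522 / 1.021 = 2.76711 years.

2.767 years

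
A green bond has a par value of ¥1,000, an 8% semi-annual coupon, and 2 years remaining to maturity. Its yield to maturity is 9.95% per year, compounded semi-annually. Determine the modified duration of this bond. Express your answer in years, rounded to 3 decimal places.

1.796 years

Periodic yield y = 0.04975. First find Macaulay duration:
  t   CF        PV=CF/(1+0.04975)^t    t·PV
  1        40.00        38.1043        38.1043
  2        40.00        36.2985        72.5969
  3        40.00        34.5782       103.7346
  4     1,040.00       856.4259     3,425.7037
  Σ                    965.4069     3,640.1395
P = 965.4069; Macaulay duration = 3,640.1395 / 965.4069 = 3.77058 half-year periods = 1.88529 years.
Modified duration = D_Mac / (1 + y) = 1.88529 / 1.04975 = 1.79594 years.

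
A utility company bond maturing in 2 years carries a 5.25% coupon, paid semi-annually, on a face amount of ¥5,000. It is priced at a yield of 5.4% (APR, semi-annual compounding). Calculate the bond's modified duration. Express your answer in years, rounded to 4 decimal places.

Periodic yield y = 0.027. First find Macaulay duration:
  t   CF        PV=CF/(1+0.027)^t    t·PV
  1       131.25       127.7994       127.7994
  2       131.25       124.4395       248.8791
  3       131.25       121.1680       363.5040
  4     5,131.25     4,612.5533    18,450.2133
  Σ                  4,985.9603    19,190.3958
P = 4,985.9603; Macaulay duration = 19,190.3958 / 4,985.9603 = 3.84889 half-year periods = 1.92444 years.
Modified duration = D_Mac / (1 + y) = 1.92444 / 1.027 = 1.87385 years.

1.8738 years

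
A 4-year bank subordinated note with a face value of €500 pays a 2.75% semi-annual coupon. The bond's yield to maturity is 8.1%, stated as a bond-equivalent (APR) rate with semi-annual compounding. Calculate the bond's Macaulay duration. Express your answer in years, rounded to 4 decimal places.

Periodic yield y = 0.0405. Discount each cash flow and weight by its period:
  t   CF        PV=CF/(1+0.0405)^t    t·PV
  1        6.875         6.6074         6.6074
  2        6.875         6.3502        12.7004
  3        6.875         6.1030        18.3091
  4        6.875         5.8655        23.4620
  5        6.875         5.6372        28.1859
  6        6.875         5.4178        32.5066
  7        6.875         5.2069        36.4482
  8      506.875       368.9472     2,951.5774
  Σ                    410.1352     3,109.7971
Price P = Σ PV = 410.1352.
Macaulay duration = Σ(t·PV) / P = 3,109.7971 / 410.1352 = 7.58237 half-year periods.
In years: 7.58237 / 2 = 3.79119 years.

3.7912 years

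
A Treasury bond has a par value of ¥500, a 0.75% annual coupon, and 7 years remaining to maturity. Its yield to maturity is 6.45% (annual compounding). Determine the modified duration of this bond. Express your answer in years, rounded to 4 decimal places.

6.3927 years

Periodic yield y = 0.0645. First find Macaulay duration:
  t   CF        PV=CF/(1+0.0645)^t    t·PV
  1         3.75         3.5228         3.5228
  2         3.75         3.3093         6.6187
  3         3.75         3.1088         9.3264
  4         3.75         2.9204        11.6818
  5         3.75         2.7435        13.7174
  6         3.75         2.5773        15.4635
  7       503.75       325.2336     2,276.6352
  Σ                    343.4157     2,336.9658
P = 343.4157; Macaulay duration = 2,336.9658 / 343.4157 = 6.80506 years.
Modified duration = D_Mac / (1 + y) = 6.80506 / 1.0645 = 6.39273 years.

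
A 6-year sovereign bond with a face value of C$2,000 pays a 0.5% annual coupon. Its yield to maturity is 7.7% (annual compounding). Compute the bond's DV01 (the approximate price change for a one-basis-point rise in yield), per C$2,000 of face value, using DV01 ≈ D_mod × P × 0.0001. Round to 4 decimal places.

C$0.7282

Periodic yield y = 0.077.
  t   CF        PV=CF/(1+0.077)^t    t·PV
  1        10.00         9.2851         9.2851
  2        10.00         8.6212        17.2424
  3        10.00         8.0048        24.0145
  4        10.00         7.4325        29.7302
  5        10.00         6.9012        34.5058
  6     2,010.00     1,287.9584     7,727.7504
  Σ                  1,328.2032     7,842.5284
P = 1,328.2032; D_Mac = 5.90461 yrs; D_mod = 5.48247 yrs.
DV01 ≈ 5.48247 × 1,328.2032 × 0.0001 = 0.728183.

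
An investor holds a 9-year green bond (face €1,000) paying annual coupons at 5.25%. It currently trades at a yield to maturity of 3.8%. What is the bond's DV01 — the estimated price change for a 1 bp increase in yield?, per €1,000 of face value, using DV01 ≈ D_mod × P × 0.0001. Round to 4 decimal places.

€0.8002

Periodic yield y = 0.038.
  t   CF        PV=CF/(1+0.038)^t    t·PV
  1        52.50        50.5780        50.5780
  2        52.50        48.7264        97.4529
  3        52.50        46.9426       140.8278
  4        52.50        45.2241       180.8964
  5        52.50        43.5685       217.8425
  6        52.50        41.9735       251.8410
  7        52.50        40.4369       283.0583
  8        52.50        38.9565       311.6524
  9     1,052.50       752.3950     6,771.5553
  Σ                  1,108.8016     8,305.7046
P = 1,108.8016; D_Mac = 7.49070 yrs; D_mod = 7.21648 yrs.
DV01 ≈ 7.21648 × 1,108.8016 × 0.0001 = 0.800164.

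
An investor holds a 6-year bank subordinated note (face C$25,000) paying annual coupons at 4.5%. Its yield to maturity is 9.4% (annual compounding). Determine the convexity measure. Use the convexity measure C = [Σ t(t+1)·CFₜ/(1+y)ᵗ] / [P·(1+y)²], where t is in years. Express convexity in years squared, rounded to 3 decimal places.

With y = 0.094:
  t   CF        PV=CF/(1+0.094)^t    t·PV        t(t+1)·PV
  1     1,125.00     1,028.3364     1,028.3364       2,056.6728
  2     1,125.00       939.9784     1,879.9568       5,639.8705
  3     1,125.00       859.2124     2,577.6373      10,310.5493
  4     1,125.00       785.3861     3,141.5446      15,707.7229
  5     1,125.00       717.9032     3,589.5162      21,537.0972
  6    26,125.00    15,238.8561    91,433.1364     640,031.9549
  Σ                 19,569.6727   103,650.1277     695,283.8674
P = 19,569.6727.
Convexity = Σ t(t+1)·PV / [P·(1+y)²] = 695,283.8674 / (19,569.6727 × 1.196836) = 29.68547.

29.685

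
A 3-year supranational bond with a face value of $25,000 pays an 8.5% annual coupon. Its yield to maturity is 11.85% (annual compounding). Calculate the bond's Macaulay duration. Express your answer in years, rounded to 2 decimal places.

2.76 years

Periodic yield y = 0.1185. Discount each cash flow and weight by its year:
  t   CF        PV=CF/(1+0.1185)^t    t·PV
  1     2,125.00     1,899.8659     1,899.8659
  2     2,125.00     1,698.5837     3,397.1674
  3    27,125.00    19,384.8204    58,154.4612
  Σ                 22,983.2700    63,451.4945
Price P = Σ PV = 22,983.2700.
Macaulay duration = Σ(t·PV) / P = 63,451.4945 / 22,983.2700 = 2.76077 years.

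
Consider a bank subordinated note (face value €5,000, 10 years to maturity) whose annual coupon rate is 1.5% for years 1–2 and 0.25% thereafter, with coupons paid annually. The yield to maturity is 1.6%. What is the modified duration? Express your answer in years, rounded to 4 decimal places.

9.4996 years

Periodic yield y = 0.016. First find Macaulay duration:
  t   CF        PV=CF/(1+0.016)^t    t·PV
  1        75.00        73.8189        73.8189
  2        75.00        72.6564       145.3128
  3        12.50        11.9187        35.7561
  4        12.50        11.7310        46.9240
  5        12.50        11.5463        57.7313
  6        12.50        11.3644        68.1866
  7        12.50        11.1855        78.2983
  8        12.50        11.0093        88.0745
  9        12.50        10.8359        97.5235
  10    5,012.50     4,276.7839    42,767.8390
  Σ                  4,502.8503    43,459.4649
P = 4,502.8503; Macaulay duration = 43,459.4649 / 4,502.8503 = 9.65155 years.
Modified duration = D_Mac / (1 + y) = 9.65155 / 1.016 = 9.49955 years.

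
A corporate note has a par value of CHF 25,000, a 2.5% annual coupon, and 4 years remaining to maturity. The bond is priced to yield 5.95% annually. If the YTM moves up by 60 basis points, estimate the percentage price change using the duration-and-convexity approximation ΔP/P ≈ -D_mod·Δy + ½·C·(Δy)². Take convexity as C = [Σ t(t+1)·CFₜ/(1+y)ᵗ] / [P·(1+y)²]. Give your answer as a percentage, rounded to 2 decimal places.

-2.15%

With y = 0.0595:
  t   CF        PV=CF/(1+0.0595)^t    t·PV        t(t+1)·PV
  1       625.00       589.9009       589.9009       1,179.8018
  2       625.00       556.7729     1,113.5458       3,340.6375
  3       625.00       525.5053     1,576.5160       6,306.0641
  4    25,625.00    20,335.7423    81,342.9692     406,714.8461
  Σ                 22,007.9215    84,622.9320     417,541.3495
P = 22,007.9215; D_Mac = 3.84511 yrs; D_mod = 3.62918 yrs; C = 16.90124.
Duration effect: -3.62918 × (+0.006) = -0.021775
Convexity effect: 0.5 × 16.90124 × (0.006)² = +0.0003042
ΔP/P ≈ -0.021775 + 0.0003042 = -0.021471 = -2.1471%.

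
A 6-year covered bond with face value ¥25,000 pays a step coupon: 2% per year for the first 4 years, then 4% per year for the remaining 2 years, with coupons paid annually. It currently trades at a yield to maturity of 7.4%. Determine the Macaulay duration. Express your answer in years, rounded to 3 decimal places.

Periodic yield y = 0.074. Discount each cash flow and weight by its year:
  t   CF        PV=CF/(1+0.074)^t    t·PV
  1       500.00       465.5493       465.5493
  2       500.00       433.4724       866.9448
  3       500.00       403.6056     1,210.8167
  4       500.00       375.7966     1,503.1865
  5     1,000.00       699.8075     3,499.0375
  6    26,000.00    16,941.3361   101,648.0169
  Σ                 19,319.5676   109,193.5518
Price P = Σ PV = 19,319.5676.
Macaulay duration = Σ(t·PV) / P = 109,193.5518 / 19,319.5676 = 5.65197 years.

5.652 years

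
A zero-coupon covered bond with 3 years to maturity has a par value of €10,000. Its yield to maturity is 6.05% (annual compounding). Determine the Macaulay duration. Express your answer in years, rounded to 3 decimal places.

A zero-coupon bond has a single cash flow at maturity, so its Macaulay duration equals its maturity: 3 years.

3.000 years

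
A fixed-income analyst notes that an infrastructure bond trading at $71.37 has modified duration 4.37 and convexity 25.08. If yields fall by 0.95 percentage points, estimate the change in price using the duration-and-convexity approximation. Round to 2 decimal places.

Duration effect: -D_mod·Δy = -4.37 × (-0.0095) = +0.041515
Convexity effect: ½·C·(Δy)² = 0.5 × 25.08 × (-0.0095)² = +0.001131735
ΔP/P ≈ +0.041515 + 0.001131735 = +0.042646735
ΔP ≈ 71.37 × (+0.042646735) = +3.04369747695.

+$3.04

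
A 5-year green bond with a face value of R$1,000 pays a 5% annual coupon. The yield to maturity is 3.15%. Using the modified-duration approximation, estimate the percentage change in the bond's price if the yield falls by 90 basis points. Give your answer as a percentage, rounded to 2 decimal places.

Periodic yield y = 0.0315. Modified duration first:
  t   CF        PV=CF/(1+0.0315)^t    t·PV
  1        50.00        48.4731        48.4731
  2        50.00        46.9928        93.9856
  3        50.00        45.5578       136.6733
  4        50.00        44.1665       176.6660
  5     1,050.00       899.1728     4,495.8638
  Σ                  1,084.3629     4,951.6618
P = 1,084.3629; D_Mac = 4.56642 yrs; D_mod = 4.56642/(1+0.0315) = 4.42698 yrs.
ΔP/P ≈ -D_mod · Δy = -4.42698 × (-0.009) = +0.039843 = +3.9843%.

+3.98%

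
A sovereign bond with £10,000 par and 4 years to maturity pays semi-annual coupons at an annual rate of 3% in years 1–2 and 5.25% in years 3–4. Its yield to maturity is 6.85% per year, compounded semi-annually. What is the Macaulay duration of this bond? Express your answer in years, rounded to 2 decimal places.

Periodic yield y = 0.03425. Discount each cash flow and weight by its period:
  t   CF        PV=CF/(1+0.03425)^t    t·PV
  1       150.00       145.0326       145.0326
  2       150.00       140.2298       280.4595
  3       150.00       135.5859       406.7578
  4       150.00       131.0959       524.3836
  5       262.50       221.8205     1,109.1024
  6       262.50       214.4747     1,286.8484
  7       262.50       207.3722     1,451.6056
  8    10,262.50     7,838.7883    62,710.3061
  Σ                  9,034.4000    67,914.4962
Price P = Σ PV = 9,034.4000.
Macaulay duration = Σ(t·PV) / P = 67,914.4962 / 9,034.4000 = 7.51732 half-year periods.
In years: 7.51732 / 2 = 3.75866 years.

3.76 years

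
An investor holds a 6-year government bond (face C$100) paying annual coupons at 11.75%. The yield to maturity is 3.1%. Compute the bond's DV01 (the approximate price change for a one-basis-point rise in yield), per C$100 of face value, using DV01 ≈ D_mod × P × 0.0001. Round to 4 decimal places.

Periodic yield y = 0.031.
  t   CF        PV=CF/(1+0.031)^t    t·PV
  1        11.75        11.3967        11.3967
  2        11.75        11.0540        22.1081
  3        11.75        10.7217        32.1650
  4        11.75        10.3993        41.5971
  5        11.75        10.0866        50.4330
  6       111.75        93.0455       558.2732
  Σ                    146.7038       715.9730
P = 146.7038; D_Mac = 4.88040 yrs; D_mod = 4.73366 yrs.
DV01 ≈ 4.73366 × 146.7038 × 0.0001 = 0.069445.

C$0.0694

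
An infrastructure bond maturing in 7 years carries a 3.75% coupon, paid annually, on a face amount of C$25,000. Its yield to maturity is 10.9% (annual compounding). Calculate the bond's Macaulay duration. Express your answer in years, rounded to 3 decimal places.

Periodic yield y = 0.109. Discount each cash flow and weight by its year:
  t   CF        PV=CF/(1+0.109)^t    t·PV
  1       937.50       845.3562       845.3562
  2       937.50       762.2689     1,524.5377
  3       937.50       687.3479     2,062.0438
  4       937.50       619.7908     2,479.1630
  5       937.50       558.8735     2,794.3677
  6       937.50       503.9437     3,023.6621
  7    25,937.50    12,572.0845    88,004.5914
  Σ                 16,549.6654   100,733.7219
Price P = Σ PV = 16,549.6654.
Macaulay duration = Σ(t·PV) / P = 100,733.7219 / 16,549.6654 = 6.08675 years.

6.087 years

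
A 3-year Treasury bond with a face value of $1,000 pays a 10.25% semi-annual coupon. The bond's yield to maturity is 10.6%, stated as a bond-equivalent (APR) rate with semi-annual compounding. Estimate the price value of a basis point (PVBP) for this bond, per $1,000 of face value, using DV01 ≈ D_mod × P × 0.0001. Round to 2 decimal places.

$0.25

Periodic yield y = 0.053.
  t   CF        PV=CF/(1+0.053)^t    t·PV
  1        51.25        48.6705        48.6705
  2        51.25        46.2208        92.4415
  3        51.25        43.8944       131.6831
  4        51.25        41.6851       166.7402
  5        51.25        39.5869       197.9347
  6     1,051.25       771.1445     4,626.8672
  Σ                    991.2021     5,264.3372
P = 991.2021; D_Mac = 5.31106 half-year periods = 2.65553 yrs; D_mod = 2.52187 yrs.
DV01 ≈ 2.52187 × 991.2021 × 0.0001 = 0.249969.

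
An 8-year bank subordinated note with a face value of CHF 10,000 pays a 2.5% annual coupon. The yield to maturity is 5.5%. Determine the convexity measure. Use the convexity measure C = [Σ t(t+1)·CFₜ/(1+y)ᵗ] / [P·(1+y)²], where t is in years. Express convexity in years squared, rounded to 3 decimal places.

With y = 0.055:
  t   CF        PV=CF/(1+0.055)^t    t·PV        t(t+1)·PV
  1       250.00       236.9668       236.9668         473.9336
  2       250.00       224.6131       449.2262       1,347.6786
  3       250.00       212.9034       638.7102       2,554.8410
  4       250.00       201.8042       807.2167       4,036.0837
  5       250.00       191.2836       956.4179       5,738.5077
  6       250.00       181.3115     1,087.8687       7,615.0812
  7       250.00       171.8592     1,203.0144       9,624.1153
  8    10,250.00     6,678.8884    53,431.1074     480,879.9666
  Σ                  8,099.6302    58,810.5285     512,270.2078
P = 8,099.6302.
Convexity = Σ t(t+1)·PV / [P·(1+y)²] = 512,270.2078 / (8,099.6302 × 1.113025) = 56.82363.

56.824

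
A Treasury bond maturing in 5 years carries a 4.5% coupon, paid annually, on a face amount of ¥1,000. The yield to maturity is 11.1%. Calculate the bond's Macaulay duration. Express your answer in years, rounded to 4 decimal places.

Periodic yield y = 0.111. Discount each cash flow and weight by its year:
  t   CF        PV=CF/(1+0.111)^t    t·PV
  1        45.00        40.5041        40.5041
  2        45.00        36.4573        72.9146
  3        45.00        32.8148        98.4445
  4        45.00        29.5363       118.1453
  5     1,045.00       617.3707     3,086.8534
  Σ                    756.6832     3,416.8618
Price P = Σ PV = 756.6832.
Macaulay duration = Σ(t·PV) / P = 3,416.8618 / 756.6832 = 4.51558 years.

4.5156 years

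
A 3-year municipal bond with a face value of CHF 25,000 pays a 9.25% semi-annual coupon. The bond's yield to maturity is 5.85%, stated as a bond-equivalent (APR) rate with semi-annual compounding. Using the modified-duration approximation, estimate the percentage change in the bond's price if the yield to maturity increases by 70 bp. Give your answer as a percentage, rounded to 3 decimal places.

-1.838%

Periodic yield y = 0.02925. Modified duration first:
  t   CF        PV=CF/(1+0.02925)^t    t·PV
  1     1,156.25     1,123.3908     1,123.3908
  2     1,156.25     1,091.4655     2,182.9309
  3     1,156.25     1,060.4474     3,181.3421
  4     1,156.25     1,030.3108     4,121.2431
  5     1,156.25     1,001.0306     5,005.1532
  6    26,156.25    22,001.3954   132,008.3723
  Σ                 27,308.0404   147,622.4324
P = 27,308.0404; D_Mac = 5.40582 half-year periods = 2.70291 yrs; D_mod = 2.70291/(1+0.02925) = 2.62610 yrs.
ΔP/P ≈ -D_mod · Δy = -2.62610 × (+0.007) = -0.018383 = -1.8383%.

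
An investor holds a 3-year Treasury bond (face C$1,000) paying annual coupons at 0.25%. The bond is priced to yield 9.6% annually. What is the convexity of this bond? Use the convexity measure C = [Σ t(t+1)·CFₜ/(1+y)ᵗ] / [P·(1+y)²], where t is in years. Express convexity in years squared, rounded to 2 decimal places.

9.95

With y = 0.096:
  t   CF        PV=CF/(1+0.096)^t    t·PV        t(t+1)·PV
  1         2.50         2.2810         2.2810           4.5620
  2         2.50         2.0812         4.1624          12.4873
  3     1,002.50       761.4699     2,284.4096       9,137.6383
  Σ                    765.8321     2,290.8531       9,154.6877
P = 765.8321.
Convexity = Σ t(t+1)·PV / [P·(1+y)²] = 9,154.6877 / (765.8321 × 1.201216) = 9.95151.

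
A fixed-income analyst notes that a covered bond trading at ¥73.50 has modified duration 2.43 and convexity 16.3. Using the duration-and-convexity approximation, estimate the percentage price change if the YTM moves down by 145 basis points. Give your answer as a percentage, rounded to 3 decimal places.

Duration effect: -D_mod·Δy = -2.43 × (-0.0145) = +0.035235
Convexity effect: ½·C·(Δy)² = 0.5 × 16.3 × (-0.0145)² = +0.0017135375
ΔP/P ≈ +0.035235 + 0.0017135375 = +0.0369485375
= +3.69485375%.

+3.695%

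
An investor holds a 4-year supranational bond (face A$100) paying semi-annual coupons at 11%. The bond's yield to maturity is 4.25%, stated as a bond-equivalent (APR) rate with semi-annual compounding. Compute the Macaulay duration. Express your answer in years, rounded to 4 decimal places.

Periodic yield y = 0.02125. Discount each cash flow and weight by its period:
  t   CF        PV=CF/(1+0.02125)^t    t·PV
  1         5.50         5.3856         5.3856
  2         5.50         5.2735        10.5470
  3         5.50         5.1638        15.4913
  4         5.50         5.0563        20.2253
  5         5.50         4.9511        24.7555
  6         5.50         4.8481        29.0885
  7         5.50         4.7472        33.2305
  8       105.50        89.1653       713.3224
  Σ                    124.5908       852.0461
Price P = Σ PV = 124.5908.
Macaulay duration = Σ(t·PV) / P = 852.0461 / 124.5908 = 6.83875 half-year periods.
In years: 6.83875 / 2 = 3.41938 years.

3.4194 years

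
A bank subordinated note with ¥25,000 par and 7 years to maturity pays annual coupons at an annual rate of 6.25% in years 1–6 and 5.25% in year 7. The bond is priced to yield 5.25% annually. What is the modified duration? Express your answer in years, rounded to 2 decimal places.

5.61 years

Periodic yield y = 0.0525. First find Macaulay duration:
  t   CF        PV=CF/(1+0.0525)^t    t·PV
  1     1,562.50     1,484.5606     1,484.5606
  2     1,562.50     1,410.5089     2,821.0177
  3     1,562.50     1,340.1509     4,020.4528
  4     1,562.50     1,273.3025     5,093.2102
  5     1,562.50     1,209.7886     6,048.9432
  6     1,562.50     1,149.4429     6,896.6574
  7    26,312.50    18,391.0863   128,737.6039
  Σ                 26,258.8407   155,102.4457
P = 26,258.8407; Macaulay duration = 155,102.4457 / 26,258.8407 = 5.90668 years.
Modified duration = D_Mac / (1 + y) = 5.90668 / 1.0525 = 5.61204 years.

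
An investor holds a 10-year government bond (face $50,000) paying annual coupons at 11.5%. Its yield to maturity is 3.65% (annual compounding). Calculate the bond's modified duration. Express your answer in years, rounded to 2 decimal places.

Periodic yield y = 0.0365. First find Macaulay duration:
  t   CF        PV=CF/(1+0.0365)^t    t·PV
  1     5,750.00     5,547.5157     5,547.5157
  2     5,750.00     5,352.1618    10,704.3235
  3     5,750.00     5,163.6872    15,491.0616
  4     5,750.00     4,981.8497    19,927.3987
  5     5,750.00     4,806.4155    24,032.0776
  6     5,750.00     4,637.1592    27,822.9552
  7     5,750.00     4,473.8632    31,317.0424
  8     5,750.00     4,316.3176    34,530.5408
  9     5,750.00     4,164.3199    37,478.8793
  10   55,750.00    38,953.9774   389,539.7735
  Σ                 82,397.2671   596,391.5683
P = 82,397.2671; Macaulay duration = 596,391.5683 / 82,397.2671 = 7.23800 years.
Modified duration = D_Mac / (1 + y) = 7.23800 / 1.0365 = 6.98312 years.

6.98 years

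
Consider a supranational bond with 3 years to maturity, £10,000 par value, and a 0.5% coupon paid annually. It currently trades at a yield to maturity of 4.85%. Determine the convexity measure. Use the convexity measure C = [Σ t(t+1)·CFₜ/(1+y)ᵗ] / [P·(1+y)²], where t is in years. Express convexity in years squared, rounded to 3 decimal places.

10.838

With y = 0.0485:
  t   CF        PV=CF/(1+0.0485)^t    t·PV        t(t+1)·PV
  1        50.00        47.6872        47.6872          95.3743
  2        50.00        45.4813        90.9627         272.8880
  3    10,050.00     8,718.8811    26,156.6434     104,626.5737
  Σ                  8,812.0496    26,295.2933     104,994.8360
P = 8,812.0496.
Convexity = Σ t(t+1)·PV / [P·(1+y)²] = 104,994.8360 / (8,812.0496 × 1.099352) = 10.83812.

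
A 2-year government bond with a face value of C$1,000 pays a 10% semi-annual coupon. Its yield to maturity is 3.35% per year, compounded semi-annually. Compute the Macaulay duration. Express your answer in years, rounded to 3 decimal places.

Periodic yield y = 0.01675. Discount each cash flow and weight by its period:
  t   CF        PV=CF/(1+0.01675)^t    t·PV
  1        50.00        49.1763        49.1763
  2        50.00        48.3662        96.7323
  3        50.00        47.5694       142.7081
  4     1,050.00       982.5000     3,930.0001
  Σ                  1,127.6119     4,218.6169
Price P = Σ PV = 1,127.6119.
Macaulay duration = Σ(t·PV) / P = 4,218.6169 / 1,127.6119 = 3.74120 half-year periods.
In years: 3.74120 / 2 = 1.87060 years.

1.871 years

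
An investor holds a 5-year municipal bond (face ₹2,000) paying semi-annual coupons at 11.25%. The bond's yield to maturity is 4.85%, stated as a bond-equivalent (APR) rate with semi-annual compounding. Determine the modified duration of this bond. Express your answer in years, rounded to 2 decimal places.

Periodic yield y = 0.02425. First find Macaulay duration:
  t   CF        PV=CF/(1+0.02425)^t    t·PV
  1       112.50       109.8365       109.8365
  2       112.50       107.2360       214.4720
  3       112.50       104.6971       314.0913
  4       112.50       102.2183       408.8732
  5       112.50        99.7982       498.9909
  6       112.50        97.4354       584.6123
  7       112.50        95.1285       665.8996
  8       112.50        92.8763       743.0101
  9       112.50        90.6773       816.0961
  10    2,112.50     1,662.4056    16,624.0559
  Σ                  2,562.3091    20,979.9378
P = 2,562.3091; Macaulay duration = 20,979.9378 / 2,562.3091 = 8.18790 half-year periods = 4.09395 years.
Modified duration = D_Mac / (1 + y) = 4.09395 / 1.02425 = 3.99702 years.

4.00 years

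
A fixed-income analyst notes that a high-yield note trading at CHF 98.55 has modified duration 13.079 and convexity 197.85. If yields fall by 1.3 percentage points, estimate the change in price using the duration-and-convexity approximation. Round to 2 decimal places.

+CHF 18.40

Duration effect: -D_mod·Δy = -13.079 × (-0.013) = +0.170027
Convexity effect: ½·C·(Δy)² = 0.5 × 197.85 × (-0.013)² = +0.016718325
ΔP/P ≈ +0.170027 + 0.016718325 = +0.186745325
ΔP ≈ 98.55 × (+0.186745325) = +18.40375177875.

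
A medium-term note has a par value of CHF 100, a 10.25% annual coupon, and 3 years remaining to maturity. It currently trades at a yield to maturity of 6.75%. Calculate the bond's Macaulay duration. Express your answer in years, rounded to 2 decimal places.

2.74 years

Periodic yield y = 0.0675. Discount each cash flow and weight by its year:
  t   CF        PV=CF/(1+0.0675)^t    t·PV
  1        10.25         9.6019         9.6019
  2        10.25         8.9947        17.9895
  3       110.25        90.6306       271.8919
  Σ                    109.2272       299.4832
Price P = Σ PV = 109.2272.
Macaulay duration = Σ(t·PV) / P = 299.4832 / 109.2272 = 2.74184 years.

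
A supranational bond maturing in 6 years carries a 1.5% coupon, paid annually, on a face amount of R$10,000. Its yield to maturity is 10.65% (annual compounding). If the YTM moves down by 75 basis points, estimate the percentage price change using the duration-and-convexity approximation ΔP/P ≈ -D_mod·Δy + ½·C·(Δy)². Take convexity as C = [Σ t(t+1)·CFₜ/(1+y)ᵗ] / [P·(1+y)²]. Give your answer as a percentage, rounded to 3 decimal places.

With y = 0.1065:
  t   CF        PV=CF/(1+0.1065)^t    t·PV        t(t+1)·PV
  1       150.00       135.5626       135.5626         271.1252
  2       150.00       122.5148       245.0295         735.0886
  3       150.00       110.7228       332.1684       1,328.6734
  4       150.00       100.0658       400.2631       2,001.3156
  5       150.00        90.4345       452.1725       2,713.0352
  6    10,150.00     5,530.4126    33,182.4755     232,277.3288
  Σ                  6,089.7130    34,747.6717     239,326.5668
P = 6,089.7130; D_Mac = 5.70596 yrs; D_mod = 5.15677 yrs; C = 32.09898.
Duration effect: -5.15677 × (-0.0075) = +0.038676
Convexity effect: 0.5 × 32.09898 × (-0.0075)² = +0.0009028
ΔP/P ≈ +0.038676 + 0.0009028 = +0.039579 = +3.9579%.

+3.958%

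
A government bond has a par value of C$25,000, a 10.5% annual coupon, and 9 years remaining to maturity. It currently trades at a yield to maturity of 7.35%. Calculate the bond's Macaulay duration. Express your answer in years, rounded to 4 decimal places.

6.4941 years

Periodic yield y = 0.0735. Discount each cash flow and weight by its year:
  t   CF        PV=CF/(1+0.0735)^t    t·PV
  1     2,625.00     2,445.2725     2,445.2725
  2     2,625.00     2,277.8505     4,555.7009
  3     2,625.00     2,121.8914     6,365.6743
  4     2,625.00     1,976.6106     7,906.4423
  5     2,625.00     1,841.2767     9,206.3836
  6     2,625.00     1,715.2089    10,291.2532
  7     2,625.00     1,597.7726    11,184.4081
  8     2,625.00     1,488.3769    11,907.0151
  9    27,625.00    14,590.9594   131,318.6342
  Σ                 30,055.2194   195,180.7843
Price P = Σ PV = 30,055.2194.
Macaulay duration = Σ(t·PV) / P = 195,180.7843 / 30,055.2194 = 6.49407 years.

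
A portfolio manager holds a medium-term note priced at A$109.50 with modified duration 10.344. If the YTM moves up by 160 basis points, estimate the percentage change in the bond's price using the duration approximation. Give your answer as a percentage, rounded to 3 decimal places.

-16.550%

Duration approximation: ΔP/P ≈ -D_mod · Δy = -10.344 × (+0.016) = -0.165504.
As a percentage: -16.5504%.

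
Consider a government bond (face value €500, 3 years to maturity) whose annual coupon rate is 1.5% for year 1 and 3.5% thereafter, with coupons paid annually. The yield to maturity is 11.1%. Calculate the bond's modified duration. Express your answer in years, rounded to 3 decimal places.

2.638 years

Periodic yield y = 0.111. First find Macaulay duration:
  t   CF        PV=CF/(1+0.111)^t    t·PV
  1         7.50         6.7507         6.7507
  2        17.50        14.1778        28.3557
  3       517.50       377.3707     1,132.1121
  Σ                    398.2992     1,167.2184
P = 398.2992; Macaulay duration = 1,167.2184 / 398.2992 = 2.93051 years.
Modified duration = D_Mac / (1 + y) = 2.93051 / 1.111 = 2.63772 years.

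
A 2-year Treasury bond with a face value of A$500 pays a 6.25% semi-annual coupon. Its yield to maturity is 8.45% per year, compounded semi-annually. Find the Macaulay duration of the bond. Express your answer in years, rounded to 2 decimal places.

Periodic yield y = 0.04225. Discount each cash flow and weight by its period:
  t   CF        PV=CF/(1+0.04225)^t    t·PV
  1       15.625        14.9916        14.9916
  2       15.625        14.3839        28.7678
  3       15.625        13.8008        41.4024
  4      515.625       436.9647     1,747.8588
  Σ                    480.1410     1,833.0206
Price P = Σ PV = 480.1410.
Macaulay duration = Σ(t·PV) / P = 1,833.0206 / 480.1410 = 3.81767 half-year periods.
In years: 3.81767 / 2 = 1.90884 years.

1.91 years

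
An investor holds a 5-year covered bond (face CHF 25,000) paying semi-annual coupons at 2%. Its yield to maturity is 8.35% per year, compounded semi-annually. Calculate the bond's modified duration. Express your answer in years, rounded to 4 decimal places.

Periodic yield y = 0.04175. First find Macaulay duration:
  t   CF        PV=CF/(1+0.04175)^t    t·PV
  1       250.00       239.9808       239.9808
  2       250.00       230.3631       460.7263
  3       250.00       221.1309       663.3928
  4       250.00       212.2687       849.0748
  5       250.00       203.7617     1,018.8083
  6       250.00       195.5955     1,173.5733
  7       250.00       187.7567     1,314.2969
  8       250.00       180.2320     1,441.8561
  9       250.00       173.0089     1,557.0800
  10   25,250.00    16,773.6003   167,736.0035
  Σ                 18,617.6987   176,454.7927
P = 18,617.6987; Macaulay duration = 176,454.7927 / 18,617.6987 = 9.47780 half-year periods = 4.73890 years.
Modified duration = D_Mac / (1 + y) = 4.73890 / 1.04175 = 4.54898 years.

4.5490 years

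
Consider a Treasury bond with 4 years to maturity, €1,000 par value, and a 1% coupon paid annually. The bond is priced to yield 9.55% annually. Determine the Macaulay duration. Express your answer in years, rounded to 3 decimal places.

3.929 years

Periodic yield y = 0.0955. Discount each cash flow and weight by its year:
  t   CF        PV=CF/(1+0.0955)^t    t·PV
  1        10.00         9.1283         9.1283
  2        10.00         8.3325        16.6650
  3        10.00         7.6061        22.8183
  4     1,010.00       701.2483     2,804.9934
  Σ                    726.3152     2,853.6050
Price P = Σ PV = 726.3152.
Macaulay duration = Σ(t·PV) / P = 2,853.6050 / 726.3152 = 3.92888 years.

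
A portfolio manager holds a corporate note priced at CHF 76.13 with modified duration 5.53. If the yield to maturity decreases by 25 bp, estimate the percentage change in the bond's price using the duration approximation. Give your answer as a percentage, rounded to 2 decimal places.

+1.38%

Duration approximation: ΔP/P ≈ -D_mod · Δy = -5.53 × (-0.0025) = +0.013825.
As a percentage: +1.3825%.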